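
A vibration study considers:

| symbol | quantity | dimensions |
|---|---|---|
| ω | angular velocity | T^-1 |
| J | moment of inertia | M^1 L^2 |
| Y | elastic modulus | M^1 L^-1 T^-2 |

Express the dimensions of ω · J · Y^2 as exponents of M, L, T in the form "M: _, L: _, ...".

Collect each base-dimension exponent across the product:
  M: (0) + (1) + 2·(1) = 3
  L: (0) + (2) + 2·(-1) = 0
  T: (-1) + (0) + 2·(-2) = -5
So the dimensions are [M³ T⁻⁵].

M: 3, L: 0, T: -5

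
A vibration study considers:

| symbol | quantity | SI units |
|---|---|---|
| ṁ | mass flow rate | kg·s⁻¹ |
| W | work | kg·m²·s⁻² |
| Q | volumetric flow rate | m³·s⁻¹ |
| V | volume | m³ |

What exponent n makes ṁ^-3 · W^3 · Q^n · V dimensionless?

Balance the L exponent: (3)·n from Q, plus −3·(0) + 3·(2) + (3) = 9 from the rest, must sum to zero.
3n + 9 = 0, so n = -3.

-3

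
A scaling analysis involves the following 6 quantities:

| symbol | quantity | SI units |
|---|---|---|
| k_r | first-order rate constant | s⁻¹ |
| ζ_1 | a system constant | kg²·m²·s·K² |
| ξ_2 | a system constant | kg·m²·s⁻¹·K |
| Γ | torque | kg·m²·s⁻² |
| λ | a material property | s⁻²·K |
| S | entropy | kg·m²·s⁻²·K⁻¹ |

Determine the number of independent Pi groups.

There are 6 variables and 4 base dimensions (M, L, T, Θ).
The dimension matrix has rank 4.
Independent dimensionless groups: 6 − 4 = 2.

2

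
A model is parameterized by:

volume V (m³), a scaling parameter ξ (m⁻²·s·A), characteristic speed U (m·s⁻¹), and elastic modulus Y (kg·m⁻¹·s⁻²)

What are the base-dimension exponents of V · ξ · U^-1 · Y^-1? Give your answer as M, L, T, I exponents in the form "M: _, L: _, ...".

Collect each base-dimension exponent across the product:
  M: (0) + (0) − (0) − (1) = -1
  L: (3) + (-2) − (1) − (-1) = 1
  T: (0) + (1) − (-1) − (-2) = 4
  I: (0) + (1) − (0) − (0) = 1
So the dimensions are [M⁻¹ L T⁴ I].

M: -1, L: 1, T: 4, I: 1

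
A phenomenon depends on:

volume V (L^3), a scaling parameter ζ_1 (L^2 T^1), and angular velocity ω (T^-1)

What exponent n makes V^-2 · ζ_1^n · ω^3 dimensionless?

Balance the L exponent: (2)·n from ζ_1, plus −2·(3) + 3·(0) = -6 from the rest, must sum to zero.
2n − 6 = 0, so n = 3.

3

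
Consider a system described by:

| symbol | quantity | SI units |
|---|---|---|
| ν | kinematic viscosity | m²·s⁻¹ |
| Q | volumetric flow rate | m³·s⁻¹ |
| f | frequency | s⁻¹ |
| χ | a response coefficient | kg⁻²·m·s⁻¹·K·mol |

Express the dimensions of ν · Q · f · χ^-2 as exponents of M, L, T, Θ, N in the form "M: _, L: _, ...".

Collect each base-dimension exponent across the product:
  M: (0) + (0) + (0) − 2·(-2) = 4
  L: (2) + (3) + (0) − 2·(1) = 3
  T: (-1) + (-1) + (-1) − 2·(-1) = -1
  Θ: (0) + (0) + (0) − 2·(1) = -2
  N: (0) + (0) + (0) − 2·(1) = -2
So the dimensions are [M⁴ L³ T⁻¹ Θ⁻² N⁻²].

M: 4, L: 3, T: -1, Θ: -2, N: -2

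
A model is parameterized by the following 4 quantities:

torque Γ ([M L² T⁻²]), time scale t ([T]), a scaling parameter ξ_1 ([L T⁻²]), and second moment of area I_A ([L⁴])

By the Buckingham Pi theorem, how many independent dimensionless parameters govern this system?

1

There are 4 variables and 3 base dimensions (M, L, T).
The dimension matrix has rank 3.
Independent dimensionless groups: 4 − 3 = 1.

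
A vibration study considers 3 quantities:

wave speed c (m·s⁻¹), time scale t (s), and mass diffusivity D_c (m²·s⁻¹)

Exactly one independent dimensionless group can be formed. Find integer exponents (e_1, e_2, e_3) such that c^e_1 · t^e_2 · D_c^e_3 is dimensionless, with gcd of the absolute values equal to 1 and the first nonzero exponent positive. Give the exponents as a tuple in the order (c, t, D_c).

(2, 1, -1)

L: e_1·(1) + e_2·(0) + e_3·(2) = 0
T: e_1·(-1) + e_2·(1) + e_3·(-1) = 0
Solving this homogeneous linear system for the smallest-integer solution (first nonzero entry positive) gives (2, 1, -1).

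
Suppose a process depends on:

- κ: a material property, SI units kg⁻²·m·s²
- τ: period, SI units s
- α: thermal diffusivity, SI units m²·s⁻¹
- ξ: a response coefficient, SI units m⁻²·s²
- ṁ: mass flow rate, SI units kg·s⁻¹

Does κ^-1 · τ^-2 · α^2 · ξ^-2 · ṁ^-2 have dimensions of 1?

Sum the exponent of each base dimension across the product:
  M: −[κ]_M − 2·[τ]_M + 2·[α]_M − 2·[ξ]_M − 2·[ṁ]_M = −(-2) − 2·(0) + 2·(0) − 2·(0) − 2·(1) = 0
  L: −[κ]_L − 2·[τ]_L + 2·[α]_L − 2·[ξ]_L − 2·[ṁ]_L = −(1) − 2·(0) + 2·(2) − 2·(-2) − 2·(0) = 7
  T: −[κ]_T − 2·[τ]_T + 2·[α]_T − 2·[ξ]_T − 2·[ṁ]_T = −(2) − 2·(1) + 2·(-1) − 2·(2) − 2·(-1) = -8
Net dimensions [L⁷ T⁻⁸] ≠ [1] — not dimensionless.

no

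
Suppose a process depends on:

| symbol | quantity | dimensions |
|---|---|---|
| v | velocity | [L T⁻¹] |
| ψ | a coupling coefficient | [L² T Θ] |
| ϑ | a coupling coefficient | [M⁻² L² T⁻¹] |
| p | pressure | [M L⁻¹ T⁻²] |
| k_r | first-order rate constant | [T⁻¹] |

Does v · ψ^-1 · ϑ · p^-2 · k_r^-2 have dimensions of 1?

Sum the exponent of each base dimension across the product:
  M: [v]_M − [ψ]_M + [ϑ]_M − 2·[p]_M − 2·[k_r]_M = (0) − (0) + (-2) − 2·(1) − 2·(0) = -4
  L: [v]_L − [ψ]_L + [ϑ]_L − 2·[p]_L − 2·[k_r]_L = (1) − (2) + (2) − 2·(-1) − 2·(0) = 3
  T: [v]_T − [ψ]_T + [ϑ]_T − 2·[p]_T − 2·[k_r]_T = (-1) − (1) + (-1) − 2·(-2) − 2·(-1) = 3
  Θ: [v]_Θ − [ψ]_Θ + [ϑ]_Θ − 2·[p]_Θ − 2·[k_r]_Θ = (0) − (1) + (0) − 2·(0) − 2·(0) = -1
Net dimensions [M⁻⁴ L³ T³ Θ⁻¹] ≠ [1] — not dimensionless.

no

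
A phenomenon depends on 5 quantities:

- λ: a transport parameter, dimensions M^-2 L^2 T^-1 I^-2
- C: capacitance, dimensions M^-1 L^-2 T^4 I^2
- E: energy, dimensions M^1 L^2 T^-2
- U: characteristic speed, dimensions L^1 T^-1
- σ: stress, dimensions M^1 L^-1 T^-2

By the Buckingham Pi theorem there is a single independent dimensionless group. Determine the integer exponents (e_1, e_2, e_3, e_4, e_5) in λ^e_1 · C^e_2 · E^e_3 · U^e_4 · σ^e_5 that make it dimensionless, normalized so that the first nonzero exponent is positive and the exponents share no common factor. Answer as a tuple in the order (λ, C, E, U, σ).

(1, 1, 2, -3, 1)

M: e_1·(-2) + e_2·(-1) + e_3·(1) + e_4·(0) + e_5·(1) = 0
L: e_1·(2) + e_2·(-2) + e_3·(2) + e_4·(1) + e_5·(-1) = 0
T: e_1·(-1) + e_2·(4) + e_3·(-2) + e_4·(-1) + e_5·(-2) = 0
I: e_1·(-2) + e_2·(2) + e_3·(0) + e_4·(0) + e_5·(0) = 0
Solving this homogeneous linear system for the smallest-integer solution (first nonzero entry positive) gives (1, 1, 2, -3, 1).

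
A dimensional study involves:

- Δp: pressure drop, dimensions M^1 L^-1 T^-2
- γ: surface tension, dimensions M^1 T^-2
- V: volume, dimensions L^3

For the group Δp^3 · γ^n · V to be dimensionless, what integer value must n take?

-3

Balance the M exponent: (1)·n from γ, plus 3·(1) + (0) = 3 from the rest, must sum to zero.
n + 3 = 0, so n = -3.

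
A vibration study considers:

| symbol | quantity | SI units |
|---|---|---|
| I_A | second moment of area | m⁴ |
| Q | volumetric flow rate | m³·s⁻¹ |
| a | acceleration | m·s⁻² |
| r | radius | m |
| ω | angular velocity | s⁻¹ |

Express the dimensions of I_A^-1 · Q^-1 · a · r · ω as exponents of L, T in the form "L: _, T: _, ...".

L: -5, T: -2

Collect each base-dimension exponent across the product:
  L: −(4) − (3) + (1) + (1) + (0) = -5
  T: −(0) − (-1) + (-2) + (0) + (-1) = -2
So the dimensions are [L⁻⁵ T⁻²].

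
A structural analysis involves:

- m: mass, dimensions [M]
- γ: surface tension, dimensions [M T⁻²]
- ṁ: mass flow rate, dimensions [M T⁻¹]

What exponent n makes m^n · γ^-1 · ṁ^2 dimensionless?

-1

Balance the M exponent: (1)·n from m, plus −(1) + 2·(1) = 1 from the rest, must sum to zero.
n + 1 = 0, so n = -1.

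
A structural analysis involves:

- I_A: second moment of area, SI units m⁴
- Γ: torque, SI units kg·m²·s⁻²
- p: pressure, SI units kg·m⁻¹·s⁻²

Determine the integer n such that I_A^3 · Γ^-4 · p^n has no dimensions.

Balance the M exponent: (1)·n from p, plus 3·(0) − 4·(1) = -4 from the rest, must sum to zero.
n − 4 = 0, so n = 4.

4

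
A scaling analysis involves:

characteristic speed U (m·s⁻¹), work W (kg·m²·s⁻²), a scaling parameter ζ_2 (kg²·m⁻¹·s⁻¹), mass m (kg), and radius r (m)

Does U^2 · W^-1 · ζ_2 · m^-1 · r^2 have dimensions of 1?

no

Sum the exponent of each base dimension across the product:
  M: 2·[U]_M − [W]_M + [ζ_2]_M − [m]_M + 2·[r]_M = 2·(0) − (1) + (2) − (1) + 2·(0) = 0
  L: 2·[U]_L − [W]_L + [ζ_2]_L − [m]_L + 2·[r]_L = 2·(1) − (2) + (-1) − (0) + 2·(1) = 1
  T: 2·[U]_T − [W]_T + [ζ_2]_T − [m]_T + 2·[r]_T = 2·(-1) − (-2) + (-1) − (0) + 2·(0) = -1
Net dimensions [L T⁻¹] ≠ [1] — not dimensionless.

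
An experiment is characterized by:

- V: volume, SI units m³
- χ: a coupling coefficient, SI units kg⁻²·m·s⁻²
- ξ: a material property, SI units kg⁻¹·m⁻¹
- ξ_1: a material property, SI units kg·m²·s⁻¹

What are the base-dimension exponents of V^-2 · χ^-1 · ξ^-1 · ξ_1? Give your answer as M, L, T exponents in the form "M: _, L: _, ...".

Collect each base-dimension exponent across the product:
  M: −2·(0) − (-2) − (-1) + (1) = 4
  L: −2·(3) − (1) − (-1) + (2) = -4
  T: −2·(0) − (-2) − (0) + (-1) = 1
So the dimensions are [M⁴ L⁻⁴ T].

M: 4, L: -4, T: 1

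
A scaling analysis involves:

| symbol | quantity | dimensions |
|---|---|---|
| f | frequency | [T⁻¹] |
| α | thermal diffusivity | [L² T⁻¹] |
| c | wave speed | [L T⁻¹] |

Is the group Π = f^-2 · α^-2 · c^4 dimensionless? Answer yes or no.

yes

Sum the exponent of each base dimension across the product:
  M: −2·[f]_M − 2·[α]_M + 4·[c]_M = −2·(0) − 2·(0) + 4·(0) = 0
  L: −2·[f]_L − 2·[α]_L + 4·[c]_L = −2·(0) − 2·(2) + 4·(1) = 0
  T: −2·[f]_T − 2·[α]_T + 4·[c]_T = −2·(-1) − 2·(-1) + 4·(-1) = 0
  Θ: −2·[f]_Θ − 2·[α]_Θ + 4·[c]_Θ = −2·(0) − 2·(0) + 4·(0) = 0
All base exponents vanish — dimensionless.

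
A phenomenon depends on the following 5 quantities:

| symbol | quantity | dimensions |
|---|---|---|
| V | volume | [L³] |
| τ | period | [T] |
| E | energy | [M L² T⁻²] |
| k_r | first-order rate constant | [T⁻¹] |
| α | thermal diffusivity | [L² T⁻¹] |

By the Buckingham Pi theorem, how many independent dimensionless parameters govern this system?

2

There are 5 variables and 3 base dimensions (M, L, T).
The dimension matrix has rank 3.
Independent dimensionless groups: 5 − 3 = 2.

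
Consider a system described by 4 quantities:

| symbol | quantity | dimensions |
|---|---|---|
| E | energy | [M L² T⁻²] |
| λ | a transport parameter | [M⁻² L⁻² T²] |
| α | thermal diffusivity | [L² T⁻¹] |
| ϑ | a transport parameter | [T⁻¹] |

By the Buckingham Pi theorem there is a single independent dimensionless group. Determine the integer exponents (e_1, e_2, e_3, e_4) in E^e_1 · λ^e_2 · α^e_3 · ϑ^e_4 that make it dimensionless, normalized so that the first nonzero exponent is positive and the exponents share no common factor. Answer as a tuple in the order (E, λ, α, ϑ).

M: e_1·(1) + e_2·(-2) + e_3·(0) + e_4·(0) = 0
L: e_1·(2) + e_2·(-2) + e_3·(2) + e_4·(0) = 0
T: e_1·(-2) + e_2·(2) + e_3·(-1) + e_4·(-1) = 0
Solving this homogeneous linear system for the smallest-integer solution (first nonzero entry positive) gives (2, 1, -1, -1).

(2, 1, -1, -1)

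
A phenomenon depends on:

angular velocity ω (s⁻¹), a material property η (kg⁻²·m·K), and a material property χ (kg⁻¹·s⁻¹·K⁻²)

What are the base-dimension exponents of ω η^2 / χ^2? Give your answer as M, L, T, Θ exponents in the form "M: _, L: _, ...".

Collect each base-dimension exponent across the product:
  M: (0) + 2·(-2) − 2·(-1) = -2
  L: (0) + 2·(1) − 2·(0) = 2
  T: (-1) + 2·(0) − 2·(-1) = 1
  Θ: (0) + 2·(1) − 2·(-2) = 6
So the dimensions are [M⁻² L² T Θ⁶].

M: -2, L: 2, T: 1, Θ: 6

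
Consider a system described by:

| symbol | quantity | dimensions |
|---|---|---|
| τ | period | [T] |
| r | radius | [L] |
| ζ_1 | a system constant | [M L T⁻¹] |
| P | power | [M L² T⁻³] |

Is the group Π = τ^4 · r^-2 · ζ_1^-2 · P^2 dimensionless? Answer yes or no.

Sum the exponent of each base dimension across the product:
  M: 4·[τ]_M − 2·[r]_M − 2·[ζ_1]_M + 2·[P]_M = 4·(0) − 2·(0) − 2·(1) + 2·(1) = 0
  L: 4·[τ]_L − 2·[r]_L − 2·[ζ_1]_L + 2·[P]_L = 4·(0) − 2·(1) − 2·(1) + 2·(2) = 0
  T: 4·[τ]_T − 2·[r]_T − 2·[ζ_1]_T + 2·[P]_T = 4·(1) − 2·(0) − 2·(-1) + 2·(-3) = 0
All base exponents vanish — dimensionless.

yes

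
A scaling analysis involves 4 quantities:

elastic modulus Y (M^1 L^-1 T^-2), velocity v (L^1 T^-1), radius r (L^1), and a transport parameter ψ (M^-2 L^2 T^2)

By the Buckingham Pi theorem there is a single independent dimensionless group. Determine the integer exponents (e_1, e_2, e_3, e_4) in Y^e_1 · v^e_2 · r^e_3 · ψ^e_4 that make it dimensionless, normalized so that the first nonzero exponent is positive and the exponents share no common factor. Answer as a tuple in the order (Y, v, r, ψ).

M: e_1·(1) + e_2·(0) + e_3·(0) + e_4·(-2) = 0
L: e_1·(-1) + e_2·(1) + e_3·(1) + e_4·(2) = 0
T: e_1·(-2) + e_2·(-1) + e_3·(0) + e_4·(2) = 0
Solving this homogeneous linear system for the smallest-integer solution (first nonzero entry positive) gives (2, -2, 2, 1).

(2, -2, 2, 1)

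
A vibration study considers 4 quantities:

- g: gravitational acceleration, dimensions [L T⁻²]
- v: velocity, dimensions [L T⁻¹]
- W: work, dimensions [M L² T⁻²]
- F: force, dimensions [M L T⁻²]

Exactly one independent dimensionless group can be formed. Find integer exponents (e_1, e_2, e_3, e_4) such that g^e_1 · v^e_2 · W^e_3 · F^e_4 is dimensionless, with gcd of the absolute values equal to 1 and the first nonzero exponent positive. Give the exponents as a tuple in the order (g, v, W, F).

M: e_1·(0) + e_2·(0) + e_3·(1) + e_4·(1) = 0
L: e_1·(1) + e_2·(1) + e_3·(2) + e_4·(1) = 0
T: e_1·(-2) + e_2·(-1) + e_3·(-2) + e_4·(-2) = 0
Solving this homogeneous linear system for the smallest-integer solution (first nonzero entry positive) gives (1, -2, 1, -1).

(1, -2, 1, -1)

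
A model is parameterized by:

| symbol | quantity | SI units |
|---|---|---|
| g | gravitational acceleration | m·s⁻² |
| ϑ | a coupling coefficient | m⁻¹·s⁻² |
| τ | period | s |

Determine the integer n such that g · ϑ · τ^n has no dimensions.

Balance the T exponent: (1)·n from τ, plus (-2) + (-2) = -4 from the rest, must sum to zero.
n − 4 = 0, so n = 4.

4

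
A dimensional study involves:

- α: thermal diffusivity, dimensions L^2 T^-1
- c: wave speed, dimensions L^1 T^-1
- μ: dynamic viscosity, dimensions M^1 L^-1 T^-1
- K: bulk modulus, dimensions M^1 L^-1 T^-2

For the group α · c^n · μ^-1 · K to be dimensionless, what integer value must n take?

Balance the L exponent: (1)·n from c, plus (2) − (-1) + (-1) = 2 from the rest, must sum to zero.
n + 2 = 0, so n = -2.

-2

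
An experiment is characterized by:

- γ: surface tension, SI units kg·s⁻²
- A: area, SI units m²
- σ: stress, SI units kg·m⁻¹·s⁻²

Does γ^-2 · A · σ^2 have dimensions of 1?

yes

Sum the exponent of each base dimension across the product:
  M: −2·[γ]_M + [A]_M + 2·[σ]_M = −2·(1) + (0) + 2·(1) = 0
  L: −2·[γ]_L + [A]_L + 2·[σ]_L = −2·(0) + (2) + 2·(-1) = 0
  T: −2·[γ]_T + [A]_T + 2·[σ]_T = −2·(-2) + (0) + 2·(-2) = 0
  I: −2·[γ]_I + [A]_I + 2·[σ]_I = −2·(0) + (0) + 2·(0) = 0
All base exponents vanish — dimensionless.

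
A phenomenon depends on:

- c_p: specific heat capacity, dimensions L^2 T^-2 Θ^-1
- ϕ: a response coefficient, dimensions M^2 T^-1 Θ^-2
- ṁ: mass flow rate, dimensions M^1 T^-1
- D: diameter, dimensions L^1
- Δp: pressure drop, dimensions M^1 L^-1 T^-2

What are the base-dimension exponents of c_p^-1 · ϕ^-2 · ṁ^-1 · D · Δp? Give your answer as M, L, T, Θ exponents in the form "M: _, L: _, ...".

M: -4, L: -2, T: 3, Θ: 5

Collect each base-dimension exponent across the product:
  M: −(0) − 2·(2) − (1) + (0) + (1) = -4
  L: −(2) − 2·(0) − (0) + (1) + (-1) = -2
  T: −(-2) − 2·(-1) − (-1) + (0) + (-2) = 3
  Θ: −(-1) − 2·(-2) − (0) + (0) + (0) = 5
So the dimensions are [M⁻⁴ L⁻² T³ Θ⁵].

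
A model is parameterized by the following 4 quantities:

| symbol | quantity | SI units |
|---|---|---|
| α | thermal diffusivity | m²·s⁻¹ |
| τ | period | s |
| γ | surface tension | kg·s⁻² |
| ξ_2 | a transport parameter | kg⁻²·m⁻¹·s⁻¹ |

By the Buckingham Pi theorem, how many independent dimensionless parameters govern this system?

1

There are 4 variables and 3 base dimensions (M, L, T).
The dimension matrix has rank 3.
Independent dimensionless groups: 4 − 3 = 1.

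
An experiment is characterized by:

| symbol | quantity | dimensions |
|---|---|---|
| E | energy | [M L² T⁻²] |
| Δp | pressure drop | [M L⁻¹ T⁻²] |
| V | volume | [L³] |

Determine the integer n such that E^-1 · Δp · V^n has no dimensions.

Balance the L exponent: (3)·n from V, plus −(2) + (-1) = -3 from the rest, must sum to zero.
3n − 3 = 0, so n = 1.

1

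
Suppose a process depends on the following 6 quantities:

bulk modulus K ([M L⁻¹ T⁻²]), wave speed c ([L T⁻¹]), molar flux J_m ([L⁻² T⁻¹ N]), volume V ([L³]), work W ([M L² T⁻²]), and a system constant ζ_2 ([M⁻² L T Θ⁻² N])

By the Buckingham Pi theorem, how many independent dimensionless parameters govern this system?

1

There are 6 variables and 5 base dimensions (M, L, T, Θ, N).
The dimension matrix has rank 5.
Independent dimensionless groups: 6 − 5 = 1.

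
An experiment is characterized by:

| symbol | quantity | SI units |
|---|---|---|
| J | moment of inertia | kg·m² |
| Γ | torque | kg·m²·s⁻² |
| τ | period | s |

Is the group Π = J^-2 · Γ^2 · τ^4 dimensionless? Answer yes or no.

yes

Sum the exponent of each base dimension across the product:
  M: −2·[J]_M + 2·[Γ]_M + 4·[τ]_M = −2·(1) + 2·(1) + 4·(0) = 0
  L: −2·[J]_L + 2·[Γ]_L + 4·[τ]_L = −2·(2) + 2·(2) + 4·(0) = 0
  T: −2·[J]_T + 2·[Γ]_T + 4·[τ]_T = −2·(0) + 2·(-2) + 4·(1) = 0
  Θ: −2·[J]_Θ + 2·[Γ]_Θ + 4·[τ]_Θ = −2·(0) + 2·(0) + 4·(0) = 0
All base exponents vanish — dimensionless.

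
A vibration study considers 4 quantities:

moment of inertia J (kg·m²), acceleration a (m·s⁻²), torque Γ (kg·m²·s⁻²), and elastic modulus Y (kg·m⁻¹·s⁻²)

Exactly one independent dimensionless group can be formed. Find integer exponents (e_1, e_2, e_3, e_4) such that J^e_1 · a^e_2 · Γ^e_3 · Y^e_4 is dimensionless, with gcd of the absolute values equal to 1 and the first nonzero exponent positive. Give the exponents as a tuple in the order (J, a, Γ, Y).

(3, 3, -4, 1)

M: e_1·(1) + e_2·(0) + e_3·(1) + e_4·(1) = 0
L: e_1·(2) + e_2·(1) + e_3·(2) + e_4·(-1) = 0
T: e_1·(0) + e_2·(-2) + e_3·(-2) + e_4·(-2) = 0
Solving this homogeneous linear system for the smallest-integer solution (first nonzero entry positive) gives (3, 3, -4, 1).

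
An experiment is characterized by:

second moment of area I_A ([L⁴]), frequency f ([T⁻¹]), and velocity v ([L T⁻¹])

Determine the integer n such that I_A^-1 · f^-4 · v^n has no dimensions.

4

Balance the L exponent: (1)·n from v, plus −(4) − 4·(0) = -4 from the rest, must sum to zero.
n − 4 = 0, so n = 4.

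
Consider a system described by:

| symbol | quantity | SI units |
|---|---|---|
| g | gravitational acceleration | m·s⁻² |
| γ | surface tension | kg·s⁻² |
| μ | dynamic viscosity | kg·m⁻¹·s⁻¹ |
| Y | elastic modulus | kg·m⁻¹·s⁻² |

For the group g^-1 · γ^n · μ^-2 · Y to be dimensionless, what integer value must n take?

1

Balance the M exponent: (1)·n from γ, plus −(0) − 2·(1) + (1) = -1 from the rest, must sum to zero.
n − 1 = 0, so n = 1.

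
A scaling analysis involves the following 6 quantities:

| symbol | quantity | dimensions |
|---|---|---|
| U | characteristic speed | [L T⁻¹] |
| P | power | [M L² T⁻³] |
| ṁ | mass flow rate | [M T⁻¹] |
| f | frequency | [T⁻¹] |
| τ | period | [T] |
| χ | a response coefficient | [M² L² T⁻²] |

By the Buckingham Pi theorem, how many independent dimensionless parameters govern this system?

There are 6 variables and 3 base dimensions (M, L, T).
The dimension matrix has rank 3.
Independent dimensionless groups: 6 − 3 = 3.

3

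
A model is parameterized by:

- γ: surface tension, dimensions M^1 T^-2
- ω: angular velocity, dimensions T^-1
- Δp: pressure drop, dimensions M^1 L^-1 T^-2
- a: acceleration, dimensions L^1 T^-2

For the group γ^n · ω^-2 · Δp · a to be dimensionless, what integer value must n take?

-1

Balance the M exponent: (1)·n from γ, plus −2·(0) + (1) + (0) = 1 from the rest, must sum to zero.
n + 1 = 0, so n = -1.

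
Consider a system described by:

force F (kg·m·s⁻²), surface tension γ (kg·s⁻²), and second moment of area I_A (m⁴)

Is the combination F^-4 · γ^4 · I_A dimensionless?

yes

Sum the exponent of each base dimension across the product:
  M: −4·[F]_M + 4·[γ]_M + [I_A]_M = −4·(1) + 4·(1) + (0) = 0
  L: −4·[F]_L + 4·[γ]_L + [I_A]_L = −4·(1) + 4·(0) + (4) = 0
  T: −4·[F]_T + 4·[γ]_T + [I_A]_T = −4·(-2) + 4·(-2) + (0) = 0
  Θ: −4·[F]_Θ + 4·[γ]_Θ + [I_A]_Θ = −4·(0) + 4·(0) + (0) = 0
All base exponents vanish — dimensionless.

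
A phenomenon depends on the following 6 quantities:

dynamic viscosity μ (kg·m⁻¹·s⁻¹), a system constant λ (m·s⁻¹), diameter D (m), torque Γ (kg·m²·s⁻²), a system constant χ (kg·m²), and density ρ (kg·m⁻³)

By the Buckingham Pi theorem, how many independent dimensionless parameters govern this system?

There are 6 variables and 3 base dimensions (M, L, T).
The dimension matrix has rank 3.
Independent dimensionless groups: 6 − 3 = 3.

3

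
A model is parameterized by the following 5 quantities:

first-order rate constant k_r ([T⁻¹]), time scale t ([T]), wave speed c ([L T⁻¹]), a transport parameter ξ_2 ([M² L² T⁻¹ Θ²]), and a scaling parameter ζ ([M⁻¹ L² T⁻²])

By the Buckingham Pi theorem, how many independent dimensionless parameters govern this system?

1

There are 5 variables and 4 base dimensions (M, L, T, Θ).
The dimension matrix has rank 4.
Independent dimensionless groups: 5 − 4 = 1.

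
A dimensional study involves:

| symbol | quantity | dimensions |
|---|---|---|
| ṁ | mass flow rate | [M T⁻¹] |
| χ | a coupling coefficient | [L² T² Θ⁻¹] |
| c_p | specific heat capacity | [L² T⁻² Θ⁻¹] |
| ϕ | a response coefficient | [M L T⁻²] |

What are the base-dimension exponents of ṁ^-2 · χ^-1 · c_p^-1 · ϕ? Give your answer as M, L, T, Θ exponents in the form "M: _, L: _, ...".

M: -1, L: -3, T: 0, Θ: 2

Collect each base-dimension exponent across the product:
  M: −2·(1) − (0) − (0) + (1) = -1
  L: −2·(0) − (2) − (2) + (1) = -3
  T: −2·(-1) − (2) − (-2) + (-2) = 0
  Θ: −2·(0) − (-1) − (-1) + (0) = 2
So the dimensions are [M⁻¹ L⁻³ Θ²].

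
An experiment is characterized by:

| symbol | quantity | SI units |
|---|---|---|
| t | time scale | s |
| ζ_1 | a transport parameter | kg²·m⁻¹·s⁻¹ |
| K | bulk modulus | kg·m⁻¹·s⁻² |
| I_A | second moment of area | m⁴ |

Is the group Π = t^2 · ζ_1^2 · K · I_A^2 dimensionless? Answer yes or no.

Sum the exponent of each base dimension across the product:
  M: 2·[t]_M + 2·[ζ_1]_M + [K]_M + 2·[I_A]_M = 2·(0) + 2·(2) + (1) + 2·(0) = 5
  L: 2·[t]_L + 2·[ζ_1]_L + [K]_L + 2·[I_A]_L = 2·(0) + 2·(-1) + (-1) + 2·(4) = 5
  T: 2·[t]_T + 2·[ζ_1]_T + [K]_T + 2·[I_A]_T = 2·(1) + 2·(-1) + (-2) + 2·(0) = -2
Net dimensions [M⁵ L⁵ T⁻²] ≠ [1] — not dimensionless.

no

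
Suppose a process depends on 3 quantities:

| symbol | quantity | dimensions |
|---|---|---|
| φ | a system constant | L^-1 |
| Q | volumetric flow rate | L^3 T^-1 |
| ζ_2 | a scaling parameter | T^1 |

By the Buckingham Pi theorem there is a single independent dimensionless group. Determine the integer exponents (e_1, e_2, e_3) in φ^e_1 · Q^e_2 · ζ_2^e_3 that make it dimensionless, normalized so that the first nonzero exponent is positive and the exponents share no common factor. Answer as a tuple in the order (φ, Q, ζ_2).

(3, 1, 1)

L: e_1·(-1) + e_2·(3) + e_3·(0) = 0
T: e_1·(0) + e_2·(-1) + e_3·(1) = 0
Solving this homogeneous linear system for the smallest-integer solution (first nonzero entry positive) gives (3, 1, 1).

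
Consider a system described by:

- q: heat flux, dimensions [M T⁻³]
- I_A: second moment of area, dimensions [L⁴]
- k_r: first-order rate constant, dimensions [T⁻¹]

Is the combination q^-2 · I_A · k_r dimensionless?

no

Sum the exponent of each base dimension across the product:
  M: −2·[q]_M + [I_A]_M + [k_r]_M = −2·(1) + (0) + (0) = -2
  L: −2·[q]_L + [I_A]_L + [k_r]_L = −2·(0) + (4) + (0) = 4
  T: −2·[q]_T + [I_A]_T + [k_r]_T = −2·(-3) + (0) + (-1) = 5
Net dimensions [M⁻² L⁴ T⁵] ≠ [1] — not dimensionless.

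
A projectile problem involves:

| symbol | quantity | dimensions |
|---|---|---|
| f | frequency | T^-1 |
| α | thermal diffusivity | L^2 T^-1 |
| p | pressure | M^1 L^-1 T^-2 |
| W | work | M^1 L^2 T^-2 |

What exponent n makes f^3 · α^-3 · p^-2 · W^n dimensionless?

2

Balance the M exponent: (1)·n from W, plus 3·(0) − 3·(0) − 2·(1) = -2 from the rest, must sum to zero.
n − 2 = 0, so n = 2.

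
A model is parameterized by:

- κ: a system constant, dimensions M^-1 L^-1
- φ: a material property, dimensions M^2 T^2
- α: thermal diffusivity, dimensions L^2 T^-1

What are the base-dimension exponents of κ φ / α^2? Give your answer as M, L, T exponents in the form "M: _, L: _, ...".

M: 1, L: -5, T: 4

Collect each base-dimension exponent across the product:
  M: (-1) + (2) − 2·(0) = 1
  L: (-1) + (0) − 2·(2) = -5
  T: (0) + (2) − 2·(-1) = 4
So the dimensions are [M L⁻⁵ T⁴].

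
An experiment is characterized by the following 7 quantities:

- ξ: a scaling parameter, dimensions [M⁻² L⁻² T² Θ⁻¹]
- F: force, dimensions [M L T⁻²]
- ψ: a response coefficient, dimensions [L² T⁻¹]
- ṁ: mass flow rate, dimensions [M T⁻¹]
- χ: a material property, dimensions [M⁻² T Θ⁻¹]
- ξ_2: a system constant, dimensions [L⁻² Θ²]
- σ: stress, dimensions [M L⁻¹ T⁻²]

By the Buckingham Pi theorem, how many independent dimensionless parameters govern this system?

There are 7 variables and 4 base dimensions (M, L, T, Θ).
The dimension matrix has rank 4.
Independent dimensionless groups: 7 − 4 = 3.

3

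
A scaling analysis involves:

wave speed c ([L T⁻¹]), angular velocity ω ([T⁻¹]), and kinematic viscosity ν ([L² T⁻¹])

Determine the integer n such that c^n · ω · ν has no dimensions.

-2

Balance the L exponent: (1)·n from c, plus (0) + (2) = 2 from the rest, must sum to zero.
n + 2 = 0, so n = -2.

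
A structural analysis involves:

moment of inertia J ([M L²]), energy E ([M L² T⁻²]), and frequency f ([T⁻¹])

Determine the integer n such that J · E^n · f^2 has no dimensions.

Balance the M exponent: (1)·n from E, plus (1) + 2·(0) = 1 from the rest, must sum to zero.
n + 1 = 0, so n = -1.

-1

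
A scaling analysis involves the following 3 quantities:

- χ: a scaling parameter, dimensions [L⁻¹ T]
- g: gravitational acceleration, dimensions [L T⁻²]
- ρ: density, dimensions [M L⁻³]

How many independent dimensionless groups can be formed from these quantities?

0

There are 3 variables and 3 base dimensions (M, L, T).
The dimension matrix has rank 3.
Independent dimensionless groups: 3 − 3 = 0.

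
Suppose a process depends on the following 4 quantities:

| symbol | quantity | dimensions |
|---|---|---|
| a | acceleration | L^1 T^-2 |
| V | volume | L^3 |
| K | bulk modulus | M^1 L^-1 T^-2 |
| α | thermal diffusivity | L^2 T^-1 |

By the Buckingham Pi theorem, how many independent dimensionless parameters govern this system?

1

There are 4 variables and 3 base dimensions (M, L, T).
The dimension matrix has rank 3.
Independent dimensionless groups: 4 − 3 = 1.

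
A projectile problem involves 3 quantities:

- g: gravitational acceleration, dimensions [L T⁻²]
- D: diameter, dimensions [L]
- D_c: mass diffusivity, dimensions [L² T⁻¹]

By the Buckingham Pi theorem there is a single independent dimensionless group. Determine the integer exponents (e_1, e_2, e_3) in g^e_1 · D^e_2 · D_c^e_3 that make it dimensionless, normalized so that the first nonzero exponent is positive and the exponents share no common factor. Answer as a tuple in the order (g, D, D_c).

(1, 3, -2)

L: e_1·(1) + e_2·(1) + e_3·(2) = 0
T: e_1·(-2) + e_2·(0) + e_3·(-1) = 0
Solving this homogeneous linear system for the smallest-integer solution (first nonzero entry positive) gives (1, 3, -2).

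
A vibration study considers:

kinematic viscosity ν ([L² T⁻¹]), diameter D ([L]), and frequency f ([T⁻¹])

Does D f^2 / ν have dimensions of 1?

Sum the exponent of each base dimension across the product:
  L: −[ν]_L + [D]_L + 2·[f]_L = −(2) + (1) + 2·(0) = -1
  T: −[ν]_T + [D]_T + 2·[f]_T = −(-1) + (0) + 2·(-1) = -1
Net dimensions [L⁻¹ T⁻¹] ≠ [1] — not dimensionless.

no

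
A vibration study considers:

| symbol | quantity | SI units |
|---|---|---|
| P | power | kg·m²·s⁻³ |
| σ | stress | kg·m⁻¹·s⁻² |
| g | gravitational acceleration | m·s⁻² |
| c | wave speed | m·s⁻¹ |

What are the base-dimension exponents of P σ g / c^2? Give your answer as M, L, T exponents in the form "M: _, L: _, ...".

M: 2, L: 0, T: -5

Collect each base-dimension exponent across the product:
  M: (1) + (1) + (0) − 2·(0) = 2
  L: (2) + (-1) + (1) − 2·(1) = 0
  T: (-3) + (-2) + (-2) − 2·(-1) = -5
So the dimensions are [M² T⁻⁵].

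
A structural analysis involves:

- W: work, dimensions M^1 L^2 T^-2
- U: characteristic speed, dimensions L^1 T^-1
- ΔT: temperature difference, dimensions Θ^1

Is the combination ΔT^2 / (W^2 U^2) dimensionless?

no

Sum the exponent of each base dimension across the product:
  M: −2·[W]_M − 2·[U]_M + 2·[ΔT]_M = −2·(1) − 2·(0) + 2·(0) = -2
  L: −2·[W]_L − 2·[U]_L + 2·[ΔT]_L = −2·(2) − 2·(1) + 2·(0) = -6
  T: −2·[W]_T − 2·[U]_T + 2·[ΔT]_T = −2·(-2) − 2·(-1) + 2·(0) = 6
  Θ: −2·[W]_Θ − 2·[U]_Θ + 2·[ΔT]_Θ = −2·(0) − 2·(0) + 2·(1) = 2
Net dimensions [M⁻² L⁻⁶ T⁶ Θ²] ≠ [1] — not dimensionless.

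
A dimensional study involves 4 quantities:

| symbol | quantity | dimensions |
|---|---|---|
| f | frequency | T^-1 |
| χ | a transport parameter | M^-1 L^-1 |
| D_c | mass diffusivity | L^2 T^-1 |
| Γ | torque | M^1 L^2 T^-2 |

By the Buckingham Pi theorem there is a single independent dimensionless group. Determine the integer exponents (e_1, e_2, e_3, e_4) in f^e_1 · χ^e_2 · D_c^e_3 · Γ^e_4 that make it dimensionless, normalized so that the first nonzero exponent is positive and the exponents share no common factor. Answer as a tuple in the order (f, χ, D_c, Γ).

(3, -2, 1, -2)

M: e_1·(0) + e_2·(-1) + e_3·(0) + e_4·(1) = 0
L: e_1·(0) + e_2·(-1) + e_3·(2) + e_4·(2) = 0
T: e_1·(-1) + e_2·(0) + e_3·(-1) + e_4·(-2) = 0
Solving this homogeneous linear system for the smallest-integer solution (first nonzero entry positive) gives (3, -2, 1, -2).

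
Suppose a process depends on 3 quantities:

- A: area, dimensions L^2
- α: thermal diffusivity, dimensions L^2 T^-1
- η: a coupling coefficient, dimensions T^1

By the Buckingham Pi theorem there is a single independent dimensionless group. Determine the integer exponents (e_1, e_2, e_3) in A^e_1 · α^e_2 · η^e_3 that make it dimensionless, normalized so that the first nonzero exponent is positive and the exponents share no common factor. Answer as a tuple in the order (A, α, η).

(1, -1, -1)

L: e_1·(2) + e_2·(2) + e_3·(0) = 0
T: e_1·(0) + e_2·(-1) + e_3·(1) = 0
Solving this homogeneous linear system for the smallest-integer solution (first nonzero entry positive) gives (1, -1, -1).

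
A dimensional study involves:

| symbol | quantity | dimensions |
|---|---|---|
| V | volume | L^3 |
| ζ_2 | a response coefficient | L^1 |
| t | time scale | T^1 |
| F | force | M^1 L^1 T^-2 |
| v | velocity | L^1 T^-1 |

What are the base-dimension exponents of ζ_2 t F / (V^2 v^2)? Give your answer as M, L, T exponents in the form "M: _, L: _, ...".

M: 1, L: -6, T: 1

Collect each base-dimension exponent across the product:
  M: −2·(0) + (0) + (0) + (1) − 2·(0) = 1
  L: −2·(3) + (1) + (0) + (1) − 2·(1) = -6
  T: −2·(0) + (0) + (1) + (-2) − 2·(-1) = 1
So the dimensions are [M L⁻⁶ T].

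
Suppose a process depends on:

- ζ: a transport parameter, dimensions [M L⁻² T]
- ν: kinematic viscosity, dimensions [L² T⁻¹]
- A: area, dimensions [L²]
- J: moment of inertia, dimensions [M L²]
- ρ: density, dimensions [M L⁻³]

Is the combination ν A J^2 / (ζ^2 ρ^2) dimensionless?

Sum the exponent of each base dimension across the product:
  M: −2·[ζ]_M + [ν]_M + [A]_M + 2·[J]_M − 2·[ρ]_M = −2·(1) + (0) + (0) + 2·(1) − 2·(1) = -2
  L: −2·[ζ]_L + [ν]_L + [A]_L + 2·[J]_L − 2·[ρ]_L = −2·(-2) + (2) + (2) + 2·(2) − 2·(-3) = 18
  T: −2·[ζ]_T + [ν]_T + [A]_T + 2·[J]_T − 2·[ρ]_T = −2·(1) + (-1) + (0) + 2·(0) − 2·(0) = -3
Net dimensions [M⁻² L¹⁸ T⁻³] ≠ [1] — not dimensionless.

no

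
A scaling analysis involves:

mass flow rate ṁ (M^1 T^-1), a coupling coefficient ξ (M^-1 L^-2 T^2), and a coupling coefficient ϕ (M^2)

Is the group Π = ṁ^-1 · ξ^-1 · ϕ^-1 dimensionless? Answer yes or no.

Sum the exponent of each base dimension across the product:
  M: −[ṁ]_M − [ξ]_M − [ϕ]_M = −(1) − (-1) − (2) = -2
  L: −[ṁ]_L − [ξ]_L − [ϕ]_L = −(0) − (-2) − (0) = 2
  T: −[ṁ]_T − [ξ]_T − [ϕ]_T = −(-1) − (2) − (0) = -1
Net dimensions [M⁻² L² T⁻¹] ≠ [1] — not dimensionless.

no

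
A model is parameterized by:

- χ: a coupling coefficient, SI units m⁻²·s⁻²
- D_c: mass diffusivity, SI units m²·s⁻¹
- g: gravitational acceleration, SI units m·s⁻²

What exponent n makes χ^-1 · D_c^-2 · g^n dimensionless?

Balance the L exponent: (1)·n from g, plus −(-2) − 2·(2) = -2 from the rest, must sum to zero.
n − 2 = 0, so n = 2.

2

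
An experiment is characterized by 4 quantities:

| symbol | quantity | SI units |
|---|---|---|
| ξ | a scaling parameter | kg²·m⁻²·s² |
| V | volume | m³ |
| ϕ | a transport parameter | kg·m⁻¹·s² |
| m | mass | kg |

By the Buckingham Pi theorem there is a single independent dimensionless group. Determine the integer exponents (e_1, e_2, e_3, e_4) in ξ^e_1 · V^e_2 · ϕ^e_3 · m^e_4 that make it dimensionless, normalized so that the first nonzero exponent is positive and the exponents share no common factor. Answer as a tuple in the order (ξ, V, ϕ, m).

M: e_1·(2) + e_2·(0) + e_3·(1) + e_4·(1) = 0
L: e_1·(-2) + e_2·(3) + e_3·(-1) + e_4·(0) = 0
T: e_1·(2) + e_2·(0) + e_3·(2) + e_4·(0) = 0
Solving this homogeneous linear system for the smallest-integer solution (first nonzero entry positive) gives (3, 1, -3, -3).

(3, 1, -3, -3)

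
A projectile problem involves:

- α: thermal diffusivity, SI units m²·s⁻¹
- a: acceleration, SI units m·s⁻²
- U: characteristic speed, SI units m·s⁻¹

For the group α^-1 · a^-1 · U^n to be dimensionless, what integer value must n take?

Balance the L exponent: (1)·n from U, plus −(2) − (1) = -3 from the rest, must sum to zero.
n − 3 = 0, so n = 3.

3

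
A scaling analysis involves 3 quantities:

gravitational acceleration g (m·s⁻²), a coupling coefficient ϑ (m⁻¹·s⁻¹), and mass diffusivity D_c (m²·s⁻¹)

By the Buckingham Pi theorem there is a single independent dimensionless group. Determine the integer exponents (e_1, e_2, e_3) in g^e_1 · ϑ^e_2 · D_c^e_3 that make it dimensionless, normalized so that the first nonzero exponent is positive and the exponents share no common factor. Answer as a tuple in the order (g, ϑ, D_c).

L: e_1·(1) + e_2·(-1) + e_3·(2) = 0
T: e_1·(-2) + e_2·(-1) + e_3·(-1) = 0
Solving this homogeneous linear system for the smallest-integer solution (first nonzero entry positive) gives (1, -1, -1).

(1, -1, -1)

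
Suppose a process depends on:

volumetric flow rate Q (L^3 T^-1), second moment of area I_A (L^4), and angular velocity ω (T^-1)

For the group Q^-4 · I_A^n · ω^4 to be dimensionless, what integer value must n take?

3

Balance the L exponent: (4)·n from I_A, plus −4·(3) + 4·(0) = -12 from the rest, must sum to zero.
4n − 12 = 0, so n = 3.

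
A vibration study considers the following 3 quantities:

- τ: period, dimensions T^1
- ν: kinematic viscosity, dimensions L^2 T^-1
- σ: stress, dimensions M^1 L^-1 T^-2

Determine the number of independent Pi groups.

0

There are 3 variables and 3 base dimensions (M, L, T).
The dimension matrix has rank 3.
Independent dimensionless groups: 3 − 3 = 0.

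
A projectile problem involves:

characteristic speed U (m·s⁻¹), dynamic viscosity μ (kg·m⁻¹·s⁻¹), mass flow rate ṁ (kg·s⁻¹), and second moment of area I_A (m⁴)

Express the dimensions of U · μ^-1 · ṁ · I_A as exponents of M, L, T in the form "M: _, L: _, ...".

Collect each base-dimension exponent across the product:
  M: (0) − (1) + (1) + (0) = 0
  L: (1) − (-1) + (0) + (4) = 6
  T: (-1) − (-1) + (-1) + (0) = -1
So the dimensions are [L⁶ T⁻¹].

M: 0, L: 6, T: -1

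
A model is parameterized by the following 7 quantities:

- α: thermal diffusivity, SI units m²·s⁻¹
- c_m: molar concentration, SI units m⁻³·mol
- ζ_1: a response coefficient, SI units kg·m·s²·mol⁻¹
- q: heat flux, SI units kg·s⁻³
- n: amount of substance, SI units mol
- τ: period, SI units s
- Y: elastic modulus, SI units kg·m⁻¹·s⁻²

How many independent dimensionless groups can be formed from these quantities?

There are 7 variables and 4 base dimensions (M, L, T, N).
The dimension matrix has rank 4.
Independent dimensionless groups: 7 − 4 = 3.

3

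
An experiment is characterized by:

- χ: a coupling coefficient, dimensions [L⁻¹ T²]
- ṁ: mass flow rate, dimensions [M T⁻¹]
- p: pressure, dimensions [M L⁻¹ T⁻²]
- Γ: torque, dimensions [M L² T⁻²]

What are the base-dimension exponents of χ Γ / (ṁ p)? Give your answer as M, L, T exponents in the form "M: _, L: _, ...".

Collect each base-dimension exponent across the product:
  M: (0) − (1) − (1) + (1) = -1
  L: (-1) − (0) − (-1) + (2) = 2
  T: (2) − (-1) − (-2) + (-2) = 3
So the dimensions are [M⁻¹ L² T³].

M: -1, L: 2, T: 3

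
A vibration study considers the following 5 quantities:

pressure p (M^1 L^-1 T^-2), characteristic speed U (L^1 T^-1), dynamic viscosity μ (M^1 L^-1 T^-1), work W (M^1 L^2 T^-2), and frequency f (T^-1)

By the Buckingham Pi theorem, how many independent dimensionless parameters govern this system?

There are 5 variables and 3 base dimensions (M, L, T).
The dimension matrix has rank 3.
Independent dimensionless groups: 5 − 3 = 2.

2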